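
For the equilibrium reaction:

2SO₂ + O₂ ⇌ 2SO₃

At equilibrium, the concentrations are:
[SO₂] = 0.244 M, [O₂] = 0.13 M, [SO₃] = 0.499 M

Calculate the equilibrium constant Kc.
K_c = 32.1720

Kc = ([SO₃]^2) / ([SO₂]^2 × [O₂])
   = ((0.499)^2) / ((0.244)^2·(0.13))
   = 0.249 / 0.0077397 = 32.1720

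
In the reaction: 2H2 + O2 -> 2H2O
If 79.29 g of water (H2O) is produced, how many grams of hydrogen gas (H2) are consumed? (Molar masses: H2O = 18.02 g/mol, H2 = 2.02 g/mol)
Moles of H2O = 79.29 g ÷ 18.02 g/mol = 4.40011 mol
Mole ratio: 2 mol H2 / 2 mol H2O
Moles of H2 = 4.40011 × (2/2) = 4.40011 mol
Mass of H2 = 4.40011 mol × 2.02 g/mol = 8.888 g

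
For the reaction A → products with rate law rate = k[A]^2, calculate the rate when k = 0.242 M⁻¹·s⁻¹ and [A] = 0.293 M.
0.02078 M/s

rate = k·[A]^2 = 0.242·(0.293)^2 = 0.242·0.085849 = 0.02078 M/s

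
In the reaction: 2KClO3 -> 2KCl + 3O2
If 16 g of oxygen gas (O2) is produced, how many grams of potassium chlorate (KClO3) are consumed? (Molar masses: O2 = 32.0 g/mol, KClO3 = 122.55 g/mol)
Moles of O2 = 16 g ÷ 32.0 g/mol = 0.5 mol
Mole ratio: 2 mol KClO3 / 3 mol O2
Moles of KClO3 = 0.5 × (2/3) = 0.333333 mol
Mass of KClO3 = 0.333333 mol × 122.55 g/mol = 40.85 g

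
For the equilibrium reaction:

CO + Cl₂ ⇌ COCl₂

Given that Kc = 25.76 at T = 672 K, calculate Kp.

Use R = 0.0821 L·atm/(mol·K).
K_p = 0.4669

Δn = (moles gaseous products) − (moles gaseous reactants) = -1
T = 672 K; RT = 0.0821 × 672 = 55.1712
Kp = Kc·(RT)^Δn = 25.76 × (55.1712)^-1 = 25.76 × 0.0181254 = 0.4669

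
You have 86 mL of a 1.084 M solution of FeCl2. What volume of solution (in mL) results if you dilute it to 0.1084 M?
Using M₁V₁ = M₂V₂:
1.084 × 86 = 0.1084 × V₂
V₂ = (1.084 × 86) / 0.1084 = 860 mL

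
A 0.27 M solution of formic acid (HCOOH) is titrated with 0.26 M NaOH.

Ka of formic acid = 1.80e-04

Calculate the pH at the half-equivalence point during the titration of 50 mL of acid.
pH = pKa = 3.74

At the half-equivalence point, [HA] = [A⁻], so by Henderson–Hasselbalch pH = pKa + log(1) = pKa.
pKa = −log(1.80e-04) = 3.74.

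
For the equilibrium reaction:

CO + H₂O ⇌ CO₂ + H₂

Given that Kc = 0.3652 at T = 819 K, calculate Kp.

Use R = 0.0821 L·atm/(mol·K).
K_p = 0.3652

Δn = (moles gaseous products) − (moles gaseous reactants) = 0
T = 819 K; RT = 0.0821 × 819 = 67.2399
Kp = Kc·(RT)^Δn = 0.3652 × (67.2399)^0 = 0.3652 × 1 = 0.3652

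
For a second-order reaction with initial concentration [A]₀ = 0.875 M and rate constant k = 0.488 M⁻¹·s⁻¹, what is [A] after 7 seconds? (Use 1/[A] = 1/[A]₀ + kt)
0.2194 M

1/[A] = 1/[A]₀ + k·t = 1/0.875 + (0.488)·(7) = 1.1429 + 3.4160 = 4.5589
[A] = 1/4.5589 = 0.2194 M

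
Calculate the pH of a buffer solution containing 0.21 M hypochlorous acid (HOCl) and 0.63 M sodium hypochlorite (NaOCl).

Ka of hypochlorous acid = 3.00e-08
pH = 8.00

pKa = -log(3.00e-08) = 7.52. pH = pKa + log([A⁻]/[HA]) = 7.52 + log(0.63/0.21)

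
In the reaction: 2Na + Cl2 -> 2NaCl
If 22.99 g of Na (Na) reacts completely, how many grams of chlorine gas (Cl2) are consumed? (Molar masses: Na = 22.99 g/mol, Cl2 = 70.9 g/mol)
Moles of Na = 22.99 g ÷ 22.99 g/mol = 1 mol
Mole ratio: 1 mol Cl2 / 2 mol Na
Moles of Cl2 = 1 × (1/2) = 0.5 mol
Mass of Cl2 = 0.5 mol × 70.9 g/mol = 35.45 g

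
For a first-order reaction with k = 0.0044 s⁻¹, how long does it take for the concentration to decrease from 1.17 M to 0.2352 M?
364.62 s

From ln[A] = ln[A]₀ - k·t: t = ln([A]₀/[A])/k = ln(1.17/0.2352)/0.0044 = ln(4.9745)/0.0044 = 1.6043/0.0044 = 364.62 s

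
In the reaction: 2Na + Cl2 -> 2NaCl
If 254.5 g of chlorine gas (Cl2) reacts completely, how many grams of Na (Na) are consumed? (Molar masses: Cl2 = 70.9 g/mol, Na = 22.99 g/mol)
Moles of Cl2 = 254.5 g ÷ 70.9 g/mol = 3.58956 mol
Mole ratio: 2 mol Na / 1 mol Cl2
Moles of Na = 3.58956 × (2/1) = 7.17913 mol
Mass of Na = 7.17913 mol × 22.99 g/mol = 165 g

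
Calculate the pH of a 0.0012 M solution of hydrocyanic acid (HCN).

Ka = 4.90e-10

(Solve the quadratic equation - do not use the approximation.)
pH = 6.12

x² + Ka×x - Ka×C = 0. Using quadratic formula: [H⁺] = 7.6657e-07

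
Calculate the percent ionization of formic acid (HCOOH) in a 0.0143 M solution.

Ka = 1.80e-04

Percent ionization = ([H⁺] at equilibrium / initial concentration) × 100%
Percent ionization = 10.6%

Let x = [H⁺]. Ka = x²/(C - x) ⇒ x² + (1.80e-04)x - (1.80e-04)(0.0143) = 0. x = 1.5169e-03. Percent = (1.5169e-03/0.0143) × 100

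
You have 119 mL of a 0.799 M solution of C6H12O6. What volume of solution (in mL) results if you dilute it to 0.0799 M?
Using M₁V₁ = M₂V₂:
0.799 × 119 = 0.0799 × V₂
V₂ = (0.799 × 119) / 0.0799 = 1190 mL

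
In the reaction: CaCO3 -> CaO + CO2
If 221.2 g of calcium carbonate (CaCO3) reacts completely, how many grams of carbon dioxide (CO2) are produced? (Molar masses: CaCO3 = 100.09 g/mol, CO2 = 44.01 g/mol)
Moles of CaCO3 = 221.2 g ÷ 100.09 g/mol = 2.21001 mol
Mole ratio: 1 mol CO2 / 1 mol CaCO3
Moles of CO2 = 2.21001 × (1/1) = 2.21001 mol
Mass of CO2 = 2.21001 mol × 44.01 g/mol = 97.26 g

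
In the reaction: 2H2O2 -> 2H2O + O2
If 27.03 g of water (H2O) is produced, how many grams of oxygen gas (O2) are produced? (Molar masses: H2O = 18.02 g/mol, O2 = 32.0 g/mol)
Moles of H2O = 27.03 g ÷ 18.02 g/mol = 1.5 mol
Mole ratio: 1 mol O2 / 2 mol H2O
Moles of O2 = 1.5 × (1/2) = 0.75 mol
Mass of O2 = 0.75 mol × 32.0 g/mol = 24 g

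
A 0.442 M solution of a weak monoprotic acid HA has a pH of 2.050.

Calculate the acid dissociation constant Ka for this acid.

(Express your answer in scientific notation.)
K_a = 1.83e-04

[H⁺] = 10^(−pH) = 10^(−2.050) = 8.913e-03 M. For HA ⇌ H⁺ + A⁻, Ka = x²/(C − x) = (8.913e-03)²/(0.442 − 8.913e-03) = 1.83e-04.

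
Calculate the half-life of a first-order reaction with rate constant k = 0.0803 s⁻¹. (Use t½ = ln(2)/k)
8.63 s

t½ = ln(2)/k = 0.6931/0.0803 = 8.63 s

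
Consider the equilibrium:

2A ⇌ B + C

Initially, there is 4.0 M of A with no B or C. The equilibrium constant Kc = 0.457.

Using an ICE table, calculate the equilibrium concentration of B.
[B] = 1.150 M

ICE: [A] = 4.0 − 2x, [B] = [C] = x.
Kc = x²/(4.0 − 2x)² = 0.457 ⇒ √Kc = x/(4.0 − 2x).
x = √0.457·4.0/(1 + 2√0.457) = 0.67602·4.0/2.352 = 1.1497.
[B] = x = 1.150 M.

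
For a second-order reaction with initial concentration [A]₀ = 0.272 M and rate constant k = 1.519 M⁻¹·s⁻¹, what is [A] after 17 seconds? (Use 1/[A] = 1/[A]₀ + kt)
0.0339 M

1/[A] = 1/[A]₀ + k·t = 1/0.272 + (1.519)·(17) = 3.6765 + 25.8230 = 29.4995
[A] = 1/29.4995 = 0.0339 M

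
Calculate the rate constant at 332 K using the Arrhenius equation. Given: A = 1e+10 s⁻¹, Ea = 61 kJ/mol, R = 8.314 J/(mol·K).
2.53e+00 s⁻¹

k = A·exp(-Ea/(R·T)) = 1e+10·exp(-61000/(8.314·332)) = 1e+10·exp(-22.0995) = 1e+10·2.5254e-10 = 2.53e+00 s⁻¹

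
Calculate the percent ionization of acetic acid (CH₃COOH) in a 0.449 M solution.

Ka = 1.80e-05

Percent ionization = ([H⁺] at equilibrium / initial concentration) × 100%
Percent ionization = 0.631%

Let x = [H⁺]. Ka = x²/(C - x) ⇒ x² + (1.80e-05)x - (1.80e-05)(0.449) = 0. x = 2.8339e-03. Percent = (2.8339e-03/0.449) × 100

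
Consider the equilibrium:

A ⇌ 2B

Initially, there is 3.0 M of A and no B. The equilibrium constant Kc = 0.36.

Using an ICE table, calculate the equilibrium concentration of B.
[B] = 0.953 M

ICE: [A] = 3.0 − x, [B] = 2x.
Kc = (2x)²/(3.0 − x) = 0.36 ⇒ 4x² + 0.36x − 1.08 = 0.
x = (−0.36 + √(0.36² + 4·4·1.08))/(2·4) = (−0.36 + √17.41)/8 = 0.47656.
[B] = 2x = 0.953 M.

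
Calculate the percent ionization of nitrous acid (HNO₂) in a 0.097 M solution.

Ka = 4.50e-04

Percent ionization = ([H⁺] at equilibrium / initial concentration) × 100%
Percent ionization = 6.58%

Let x = [H⁺]. Ka = x²/(C - x) ⇒ x² + (4.50e-04)x - (4.50e-04)(0.097) = 0. x = 6.3856e-03. Percent = (6.3856e-03/0.097) × 100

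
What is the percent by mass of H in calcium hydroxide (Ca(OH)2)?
Mass of H in formula = 1.008 × 2 = 2.016 g/mol
Molar mass = 74.1 g/mol
% H = (2.016/74.1) × 100% = 2.72%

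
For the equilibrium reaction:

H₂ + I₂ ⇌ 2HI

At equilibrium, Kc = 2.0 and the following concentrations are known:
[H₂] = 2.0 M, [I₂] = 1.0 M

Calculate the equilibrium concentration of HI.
[HI] = 2.0000 M

Kc = ([HI]^2) / ([H₂] × [I₂]) = 2.0
[HI]^2 = Kc · (reactant terms)/(other product terms) = 2.0 · 2 / 1 = 4
[HI] = (4)^(1/2) = 2.0000 M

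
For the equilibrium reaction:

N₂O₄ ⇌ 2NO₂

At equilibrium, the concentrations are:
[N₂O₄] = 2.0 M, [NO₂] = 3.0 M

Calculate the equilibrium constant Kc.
K_c = 4.5000

Kc = ([NO₂]^2) / ([N₂O₄])
   = ((3.0)^2) / ((2.0))
   = 9 / 2 = 4.5000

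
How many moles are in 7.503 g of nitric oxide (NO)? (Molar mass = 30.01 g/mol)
Moles = 7.503 g ÷ 30.01 g/mol = 0.25 mol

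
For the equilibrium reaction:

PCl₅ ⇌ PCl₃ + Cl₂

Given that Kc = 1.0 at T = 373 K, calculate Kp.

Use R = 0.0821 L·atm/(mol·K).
K_p = 30.6233

Δn = (moles gaseous products) − (moles gaseous reactants) = 1
T = 373 K; RT = 0.0821 × 373 = 30.6233
Kp = Kc·(RT)^Δn = 1.0 × (30.6233)^1 = 1.0 × 30.6233 = 30.6233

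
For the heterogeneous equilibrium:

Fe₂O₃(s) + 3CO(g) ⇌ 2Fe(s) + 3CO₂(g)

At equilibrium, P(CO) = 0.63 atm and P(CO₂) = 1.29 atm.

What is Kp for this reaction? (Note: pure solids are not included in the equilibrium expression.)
K_p = 8.585

Solids (Fe₂O₃, Fe) are excluded.
Kp = P(CO₂)³/P(CO)³ = (1.29)³/(0.63)³ = 2.147/0.25 = 8.585.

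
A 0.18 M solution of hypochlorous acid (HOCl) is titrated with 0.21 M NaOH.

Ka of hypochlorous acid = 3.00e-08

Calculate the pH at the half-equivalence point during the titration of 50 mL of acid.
pH = pKa = 7.52

At the half-equivalence point, [HA] = [A⁻], so by Henderson–Hasselbalch pH = pKa + log(1) = pKa.
pKa = −log(3.00e-08) = 7.52.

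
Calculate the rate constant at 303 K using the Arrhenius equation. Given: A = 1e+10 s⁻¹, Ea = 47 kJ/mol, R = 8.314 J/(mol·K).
7.89e+01 s⁻¹

k = A·exp(-Ea/(R·T)) = 1e+10·exp(-47000/(8.314·303)) = 1e+10·exp(-18.6571) = 1e+10·7.8941e-09 = 7.89e+01 s⁻¹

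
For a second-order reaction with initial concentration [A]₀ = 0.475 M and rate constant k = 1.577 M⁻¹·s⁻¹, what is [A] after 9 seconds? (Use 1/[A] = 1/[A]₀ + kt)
0.0614 M

1/[A] = 1/[A]₀ + k·t = 1/0.475 + (1.577)·(9) = 2.1053 + 14.1930 = 16.2983
[A] = 1/16.2983 = 0.0614 M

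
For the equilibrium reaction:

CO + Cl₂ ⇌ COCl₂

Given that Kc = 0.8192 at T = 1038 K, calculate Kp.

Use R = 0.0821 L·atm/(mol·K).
K_p = 0.0096

Δn = (moles gaseous products) − (moles gaseous reactants) = -1
T = 1038 K; RT = 0.0821 × 1038 = 85.2198
Kp = Kc·(RT)^Δn = 0.8192 × (85.2198)^-1 = 0.8192 × 0.0117344 = 0.0096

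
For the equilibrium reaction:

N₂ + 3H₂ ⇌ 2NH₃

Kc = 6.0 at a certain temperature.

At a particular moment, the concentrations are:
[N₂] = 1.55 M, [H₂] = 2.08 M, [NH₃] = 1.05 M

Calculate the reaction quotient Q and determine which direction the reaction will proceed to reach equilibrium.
Q = 0.079, Q < K, reaction proceeds forward (toward products)

Q = ([NH₃]^2) / ([N₂] × [H₂]^3)
  = ((1.05)^2) / ((1.55)·(2.08)^3) = 1.1025/13.948 = 0.07904
Since Q = 0.07904 < Kc = 6.0, the reaction proceeds forward (toward products) to reach equilibrium.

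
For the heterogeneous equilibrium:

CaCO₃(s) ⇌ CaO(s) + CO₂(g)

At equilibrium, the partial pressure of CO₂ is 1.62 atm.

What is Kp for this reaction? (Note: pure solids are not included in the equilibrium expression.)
K_p = 1.62

Solids (CaCO₃, CaO) have activity 1 and are excluded.
Kp = P(CO₂) = 1.62.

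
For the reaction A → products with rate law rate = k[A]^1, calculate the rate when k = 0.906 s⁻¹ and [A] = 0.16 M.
0.145 M/s

rate = k·[A]^1 = 0.906·(0.16)^1 = 0.906·0.16 = 0.145 M/s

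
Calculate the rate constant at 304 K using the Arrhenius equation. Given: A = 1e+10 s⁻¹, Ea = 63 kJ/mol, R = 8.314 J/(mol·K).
1.50e-01 s⁻¹

k = A·exp(-Ea/(R·T)) = 1e+10·exp(-63000/(8.314·304)) = 1e+10·exp(-24.9262) = 1e+10·1.4951e-11 = 1.50e-01 s⁻¹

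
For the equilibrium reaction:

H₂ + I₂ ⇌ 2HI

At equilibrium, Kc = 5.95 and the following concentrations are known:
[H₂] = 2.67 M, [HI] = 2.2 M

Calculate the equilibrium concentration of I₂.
[I₂] = 0.3047 M

Kc = ([HI]^2) / ([H₂] × [I₂]) = 5.95
[I₂]^1 = (product terms)/(Kc · other reactant terms) = 4.84 / (5.95 · 2.67) = 0.30466
[I₂] = 0.3047 M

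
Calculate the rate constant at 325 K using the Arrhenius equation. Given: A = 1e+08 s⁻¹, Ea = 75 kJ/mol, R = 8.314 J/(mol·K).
8.82e-05 s⁻¹

k = A·exp(-Ea/(R·T)) = 1e+08·exp(-75000/(8.314·325)) = 1e+08·exp(-27.7567) = 1e+08·8.8190e-13 = 8.82e-05 s⁻¹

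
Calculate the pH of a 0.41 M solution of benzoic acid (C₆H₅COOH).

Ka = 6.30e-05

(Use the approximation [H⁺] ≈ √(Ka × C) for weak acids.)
pH = 2.29

[H⁺] = √(Ka × C) = √(6.30e-05 × 0.41) = 5.0823e-03. pH = -log(5.0823e-03)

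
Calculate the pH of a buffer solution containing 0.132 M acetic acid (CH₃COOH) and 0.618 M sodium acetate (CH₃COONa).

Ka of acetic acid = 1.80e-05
pH = 5.42

pKa = -log(1.80e-05) = 4.74. pH = pKa + log([A⁻]/[HA]) = 4.74 + log(0.618/0.132)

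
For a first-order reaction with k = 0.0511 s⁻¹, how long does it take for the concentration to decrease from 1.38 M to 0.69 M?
13.56 s

From ln[A] = ln[A]₀ - k·t: t = ln([A]₀/[A])/k = ln(1.38/0.69)/0.0511 = ln(2.0000)/0.0511 = 0.6931/0.0511 = 13.56 s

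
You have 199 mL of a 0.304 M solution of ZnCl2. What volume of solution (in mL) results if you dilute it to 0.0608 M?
Using M₁V₁ = M₂V₂:
0.304 × 199 = 0.0608 × V₂
V₂ = (0.304 × 199) / 0.0608 = 995 mL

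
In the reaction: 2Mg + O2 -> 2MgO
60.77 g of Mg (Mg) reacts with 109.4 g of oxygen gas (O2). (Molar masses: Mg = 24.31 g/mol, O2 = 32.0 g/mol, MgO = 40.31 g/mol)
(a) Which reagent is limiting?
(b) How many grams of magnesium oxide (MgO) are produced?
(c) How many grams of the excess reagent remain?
(a) Mg, (b) 100.8 g, (c) 69.4 g

Moles of Mg = 60.77 g ÷ 24.31 g/mol = 2.49979 mol
Moles of O2 = 109.4 g ÷ 32.0 g/mol = 3.41875 mol
Moles ÷ coefficient: Mg: 2.49979/2 = 1.25, O2: 3.41875/1 = 3.419
(a) Mg has the smaller value, so Mg is the limiting reagent.
(b) Moles of MgO = 2.49979 mol Mg × (2/2) = 2.49979 mol; mass = 2.49979 mol × 40.31 g/mol = 100.8 g
(c) O2 consumed = 2.49979 × (1/2) = 1.2499 mol; remaining = 3.41875 − 1.2499 = 2.16885 mol; mass = 2.16885 mol × 32.0 g/mol = 69.4 g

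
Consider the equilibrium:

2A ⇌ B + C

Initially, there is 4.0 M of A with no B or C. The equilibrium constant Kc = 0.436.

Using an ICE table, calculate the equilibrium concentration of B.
[B] = 1.138 M

ICE: [A] = 4.0 − 2x, [B] = [C] = x.
Kc = x²/(4.0 − 2x)² = 0.436 ⇒ √Kc = x/(4.0 − 2x).
x = √0.436·4.0/(1 + 2√0.436) = 0.6603·4.0/2.3206 = 1.1382.
[B] = x = 1.138 M.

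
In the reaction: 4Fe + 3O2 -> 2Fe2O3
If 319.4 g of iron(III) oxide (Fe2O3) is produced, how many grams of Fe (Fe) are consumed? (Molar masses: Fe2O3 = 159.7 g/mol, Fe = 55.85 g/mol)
Moles of Fe2O3 = 319.4 g ÷ 159.7 g/mol = 2 mol
Mole ratio: 4 mol Fe / 2 mol Fe2O3
Moles of Fe = 2 × (4/2) = 4 mol
Mass of Fe = 4 mol × 55.85 g/mol = 223.4 g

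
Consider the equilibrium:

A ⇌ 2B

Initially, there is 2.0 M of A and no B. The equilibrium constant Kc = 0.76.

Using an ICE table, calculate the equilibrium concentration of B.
[B] = 1.057 M

ICE: [A] = 2.0 − x, [B] = 2x.
Kc = (2x)²/(2.0 − x) = 0.76 ⇒ 4x² + 0.76x − 1.52 = 0.
x = (−0.76 + √(0.76² + 4·4·1.52))/(2·4) = (−0.76 + √24.898)/8 = 0.52872.
[B] = 2x = 1.057 M.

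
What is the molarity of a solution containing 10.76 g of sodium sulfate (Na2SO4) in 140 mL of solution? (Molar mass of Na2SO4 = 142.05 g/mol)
Moles of Na2SO4 = 10.76 g ÷ 142.05 g/mol = 0.075748 mol
Volume = 140 mL = 0.14 L
Molarity = 0.075748 mol ÷ 0.14 L = 0.5411 M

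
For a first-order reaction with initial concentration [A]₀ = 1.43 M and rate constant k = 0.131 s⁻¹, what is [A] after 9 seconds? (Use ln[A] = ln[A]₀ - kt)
0.4398 M

ln[A] = ln[A]₀ - k·t = ln(1.43) - (0.131)·(9) = 0.3577 - 1.1790 = -0.8213
[A] = e^(-0.8213) = 0.4398 M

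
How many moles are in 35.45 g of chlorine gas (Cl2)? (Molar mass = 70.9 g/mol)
Moles = 35.45 g ÷ 70.9 g/mol = 0.5 mol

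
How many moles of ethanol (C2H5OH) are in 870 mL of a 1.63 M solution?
Moles = Molarity × Volume (L)
Moles = 1.63 M × 0.87 L = 1.418 mol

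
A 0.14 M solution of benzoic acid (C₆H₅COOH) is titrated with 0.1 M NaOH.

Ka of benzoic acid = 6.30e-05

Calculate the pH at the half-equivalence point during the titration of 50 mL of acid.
pH = pKa = 4.20

At the half-equivalence point, [HA] = [A⁻], so by Henderson–Hasselbalch pH = pKa + log(1) = pKa.
pKa = −log(6.30e-05) = 4.20.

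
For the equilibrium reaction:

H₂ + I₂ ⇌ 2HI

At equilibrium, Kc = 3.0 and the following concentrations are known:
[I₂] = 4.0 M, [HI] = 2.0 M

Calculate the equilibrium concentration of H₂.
[H₂] = 0.3333 M

Kc = ([HI]^2) / ([H₂] × [I₂]) = 3.0
[H₂]^1 = (product terms)/(Kc · other reactant terms) = 4 / (3.0 · 4) = 0.33333
[H₂] = 0.3333 M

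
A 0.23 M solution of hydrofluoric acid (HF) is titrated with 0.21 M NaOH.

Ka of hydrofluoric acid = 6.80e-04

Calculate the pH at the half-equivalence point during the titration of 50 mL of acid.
pH = pKa = 3.17

At the half-equivalence point, [HA] = [A⁻], so by Henderson–Hasselbalch pH = pKa + log(1) = pKa.
pKa = −log(6.80e-04) = 3.17.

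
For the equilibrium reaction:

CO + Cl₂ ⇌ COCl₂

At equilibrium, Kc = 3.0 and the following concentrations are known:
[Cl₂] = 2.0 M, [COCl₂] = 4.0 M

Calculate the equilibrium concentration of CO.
[CO] = 0.6667 M

Kc = ([COCl₂]) / ([CO] × [Cl₂]) = 3.0
[CO]^1 = (product terms)/(Kc · other reactant terms) = 4 / (3.0 · 2) = 0.66667
[CO] = 0.6667 M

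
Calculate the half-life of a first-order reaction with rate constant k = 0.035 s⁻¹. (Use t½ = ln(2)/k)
19.80 s

t½ = ln(2)/k = 0.6931/0.035 = 19.80 s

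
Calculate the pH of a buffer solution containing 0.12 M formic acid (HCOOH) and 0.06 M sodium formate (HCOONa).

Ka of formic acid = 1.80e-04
pH = 3.44

pKa = -log(1.80e-04) = 3.74. pH = pKa + log([A⁻]/[HA]) = 3.74 + log(0.06/0.12)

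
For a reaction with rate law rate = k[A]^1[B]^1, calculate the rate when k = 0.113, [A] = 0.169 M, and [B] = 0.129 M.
0.002464 M/s

rate = k·[A]^1·[B]^1 = 0.113·(0.169)^1·(0.129)^1 = 0.113·0.169·0.129 = 0.002464 M/s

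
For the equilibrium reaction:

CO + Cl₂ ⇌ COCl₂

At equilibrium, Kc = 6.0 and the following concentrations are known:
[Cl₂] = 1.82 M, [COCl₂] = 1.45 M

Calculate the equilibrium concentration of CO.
[CO] = 0.1328 M

Kc = ([COCl₂]) / ([CO] × [Cl₂]) = 6.0
[CO]^1 = (product terms)/(Kc · other reactant terms) = 1.45 / (6.0 · 1.82) = 0.13278
[CO] = 0.1328 M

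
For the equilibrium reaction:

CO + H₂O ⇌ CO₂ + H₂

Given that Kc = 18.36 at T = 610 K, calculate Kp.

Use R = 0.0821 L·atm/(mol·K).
K_p = 18.3600

Δn = (moles gaseous products) − (moles gaseous reactants) = 0
T = 610 K; RT = 0.0821 × 610 = 50.081
Kp = Kc·(RT)^Δn = 18.36 × (50.081)^0 = 18.36 × 1 = 18.3600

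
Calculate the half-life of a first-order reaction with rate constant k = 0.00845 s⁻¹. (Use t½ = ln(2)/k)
82.03 s

t½ = ln(2)/k = 0.6931/0.00845 = 82.03 s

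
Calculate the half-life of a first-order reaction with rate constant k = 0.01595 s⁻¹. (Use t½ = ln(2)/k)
43.46 s

t½ = ln(2)/k = 0.6931/0.01595 = 43.46 s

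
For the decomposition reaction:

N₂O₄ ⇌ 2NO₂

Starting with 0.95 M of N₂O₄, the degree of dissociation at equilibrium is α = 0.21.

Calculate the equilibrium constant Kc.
K_c = 0.2121

x = α·[A]₀ = 0.21 × 0.95 = 0.1995 M dissociated.
At eq: [N₂O₄] = 0.95 − 0.1995 = 0.7505 M; [NO₂] = 2x = 0.399 M.
Kc = [NO₂]²/[N₂O₄] = (0.399)²/0.7505 = 0.2121.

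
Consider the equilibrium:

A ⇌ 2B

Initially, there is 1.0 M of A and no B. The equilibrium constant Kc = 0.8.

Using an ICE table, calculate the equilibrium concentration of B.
[B] = 0.717 M

ICE: [A] = 1.0 − x, [B] = 2x.
Kc = (2x)²/(1.0 − x) = 0.8 ⇒ 4x² + 0.8x − 0.8 = 0.
x = (−0.8 + √(0.8² + 4·4·0.8))/(2·4) = (−0.8 + √13.44)/8 = 0.35826.
[B] = 2x = 0.717 M.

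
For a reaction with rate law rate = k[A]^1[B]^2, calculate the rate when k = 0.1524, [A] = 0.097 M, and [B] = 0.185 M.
0.0005059 M/s

rate = k·[A]^1·[B]^2 = 0.1524·(0.097)^1·(0.185)^2 = 0.1524·0.097·0.034225 = 0.0005059 M/s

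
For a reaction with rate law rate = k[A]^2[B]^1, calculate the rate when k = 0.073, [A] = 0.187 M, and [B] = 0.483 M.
0.001233 M/s

rate = k·[A]^2·[B]^1 = 0.073·(0.187)^2·(0.483)^1 = 0.073·0.034969·0.483 = 0.001233 M/s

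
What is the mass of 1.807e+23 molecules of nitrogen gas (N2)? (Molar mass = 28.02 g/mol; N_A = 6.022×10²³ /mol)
Moles = 1.807e+23 ÷ 6.022×10²³ = 0.300066 mol
Mass = 0.300066 mol × 28.02 g/mol = 8.408 g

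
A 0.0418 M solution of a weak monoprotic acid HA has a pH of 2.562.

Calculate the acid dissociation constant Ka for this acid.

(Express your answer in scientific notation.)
K_a = 1.92e-04

[H⁺] = 10^(−pH) = 10^(−2.562) = 2.742e-03 M. For HA ⇌ H⁺ + A⁻, Ka = x²/(C − x) = (2.742e-03)²/(0.0418 − 2.742e-03) = 1.92e-04.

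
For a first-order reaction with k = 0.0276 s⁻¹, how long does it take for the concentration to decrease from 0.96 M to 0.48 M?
25.11 s

From ln[A] = ln[A]₀ - k·t: t = ln([A]₀/[A])/k = ln(0.96/0.48)/0.0276 = ln(2.0000)/0.0276 = 0.6931/0.0276 = 25.11 s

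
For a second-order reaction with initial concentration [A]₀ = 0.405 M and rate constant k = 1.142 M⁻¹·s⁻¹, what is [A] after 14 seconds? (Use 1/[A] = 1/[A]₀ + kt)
0.0542 M

1/[A] = 1/[A]₀ + k·t = 1/0.405 + (1.142)·(14) = 2.4691 + 15.9880 = 18.4571
[A] = 1/18.4571 = 0.0542 M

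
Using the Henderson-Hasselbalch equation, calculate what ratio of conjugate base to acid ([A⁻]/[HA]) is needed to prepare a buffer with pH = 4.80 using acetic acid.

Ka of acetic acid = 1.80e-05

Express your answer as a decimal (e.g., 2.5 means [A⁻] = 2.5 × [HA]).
[A⁻]/[HA] = 1.136

pKa = −log(1.80e-05) = 4.7447. pH = pKa + log([A⁻]/[HA]). 4.80 = 4.7447 + log(ratio). log(ratio) = 4.80 − 4.7447 = 0.0553. ratio = 10^(0.0553) = 1.136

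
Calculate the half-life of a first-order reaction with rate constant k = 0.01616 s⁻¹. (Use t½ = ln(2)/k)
42.89 s

t½ = ln(2)/k = 0.6931/0.01616 = 42.89 s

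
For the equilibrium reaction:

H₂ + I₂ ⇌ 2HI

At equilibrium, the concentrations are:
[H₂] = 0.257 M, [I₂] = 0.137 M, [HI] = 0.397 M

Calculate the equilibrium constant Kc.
K_c = 4.4764

Kc = ([HI]^2) / ([H₂] × [I₂])
   = ((0.397)^2) / ((0.257)·(0.137))
   = 0.15761 / 0.035209 = 4.4764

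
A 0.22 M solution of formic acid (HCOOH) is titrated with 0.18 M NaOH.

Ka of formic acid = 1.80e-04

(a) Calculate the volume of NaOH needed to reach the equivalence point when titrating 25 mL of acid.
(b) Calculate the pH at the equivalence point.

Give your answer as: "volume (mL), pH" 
V = 30.6 mL, pH = 8.37

(a) At equivalence: moles acid = moles base.
moles acid = 0.22 × 0.025 = 0.0055 mol; V_NaOH = 0.0055/0.18 = 0.03056 L = 30.6 mL.
(b) At equivalence, all acid → conjugate base A⁻ at [A⁻] = 0.0055/0.05556 = 0.099 M.
Kb = Kw/Ka = 1.0e-14/1.80e-04 = 5.556e-11; [OH⁻] = √(Kb·[A⁻]) = 2.345e-06; pOH = 5.63; pH = 14 − pOH = 8.37.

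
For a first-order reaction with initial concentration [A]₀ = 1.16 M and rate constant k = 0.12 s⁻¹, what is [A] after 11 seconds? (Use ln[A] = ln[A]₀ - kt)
0.3099 M

ln[A] = ln[A]₀ - k·t = ln(1.16) - (0.12)·(11) = 0.1484 - 1.3200 = -1.1716
[A] = e^(-1.1716) = 0.3099 M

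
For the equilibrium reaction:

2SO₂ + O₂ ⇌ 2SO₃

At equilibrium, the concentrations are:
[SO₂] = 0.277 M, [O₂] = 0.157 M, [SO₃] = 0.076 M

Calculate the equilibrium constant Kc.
K_c = 0.4795

Kc = ([SO₃]^2) / ([SO₂]^2 × [O₂])
   = ((0.076)^2) / ((0.277)^2·(0.157))
   = 0.005776 / 0.012046 = 0.4795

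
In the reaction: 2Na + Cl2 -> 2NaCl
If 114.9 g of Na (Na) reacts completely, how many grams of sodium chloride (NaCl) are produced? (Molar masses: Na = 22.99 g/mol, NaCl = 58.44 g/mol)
Moles of Na = 114.9 g ÷ 22.99 g/mol = 4.99783 mol
Mole ratio: 2 mol NaCl / 2 mol Na
Moles of NaCl = 4.99783 × (2/2) = 4.99783 mol
Mass of NaCl = 4.99783 mol × 58.44 g/mol = 292.1 g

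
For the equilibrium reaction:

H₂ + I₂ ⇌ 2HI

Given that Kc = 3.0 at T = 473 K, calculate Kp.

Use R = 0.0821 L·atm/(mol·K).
K_p = 3.0000

Δn = (moles gaseous products) − (moles gaseous reactants) = 0
T = 473 K; RT = 0.0821 × 473 = 38.8333
Kp = Kc·(RT)^Δn = 3.0 × (38.8333)^0 = 3.0 × 1 = 3.0000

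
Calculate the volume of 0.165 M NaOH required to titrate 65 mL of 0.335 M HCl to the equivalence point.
V_{base} = 132.0 mL

At equivalence: moles acid = moles base.
moles HCl = 0.335 M × 0.065 L = 0.021775 mol
V_NaOH = 0.021775 mol ÷ 0.165 M = 0.132 L = 132.0 mL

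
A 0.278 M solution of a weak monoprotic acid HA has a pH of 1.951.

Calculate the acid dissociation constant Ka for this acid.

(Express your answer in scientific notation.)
K_a = 4.70e-04

[H⁺] = 10^(−pH) = 10^(−1.951) = 1.119e-02 M. For HA ⇌ H⁺ + A⁻, Ka = x²/(C − x) = (1.119e-02)²/(0.278 − 1.119e-02) = 4.70e-04.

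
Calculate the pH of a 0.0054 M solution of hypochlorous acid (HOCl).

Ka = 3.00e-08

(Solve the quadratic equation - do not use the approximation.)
pH = 4.90

x² + Ka×x - Ka×C = 0. Using quadratic formula: [H⁺] = 1.2713e-05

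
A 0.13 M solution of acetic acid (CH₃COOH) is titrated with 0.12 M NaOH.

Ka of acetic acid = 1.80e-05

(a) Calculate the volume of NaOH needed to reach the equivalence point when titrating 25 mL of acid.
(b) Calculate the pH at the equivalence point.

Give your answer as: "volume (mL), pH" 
V = 27.1 mL, pH = 8.77

(a) At equivalence: moles acid = moles base.
moles acid = 0.13 × 0.025 = 0.00325 mol; V_NaOH = 0.00325/0.12 = 0.02708 L = 27.1 mL.
(b) At equivalence, all acid → conjugate base A⁻ at [A⁻] = 0.00325/0.05208 = 0.0624 M.
Kb = Kw/Ka = 1.0e-14/1.80e-05 = 5.556e-10; [OH⁻] = √(Kb·[A⁻]) = 5.888e-06; pOH = 5.23; pH = 14 − pOH = 8.77.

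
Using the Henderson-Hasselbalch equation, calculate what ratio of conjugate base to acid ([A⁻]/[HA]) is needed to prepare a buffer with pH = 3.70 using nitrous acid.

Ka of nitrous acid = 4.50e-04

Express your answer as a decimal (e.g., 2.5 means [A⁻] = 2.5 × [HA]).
[A⁻]/[HA] = 2.255

pKa = −log(4.50e-04) = 3.3468. pH = pKa + log([A⁻]/[HA]). 3.70 = 3.3468 + log(ratio). log(ratio) = 3.70 − 3.3468 = 0.3532. ratio = 10^(0.3532) = 2.255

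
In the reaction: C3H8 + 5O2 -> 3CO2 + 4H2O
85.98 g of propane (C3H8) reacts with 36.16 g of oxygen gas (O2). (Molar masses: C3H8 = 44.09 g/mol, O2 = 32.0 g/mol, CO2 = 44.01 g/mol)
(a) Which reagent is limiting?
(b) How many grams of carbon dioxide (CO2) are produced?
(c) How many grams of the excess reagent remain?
(a) O2, (b) 29.84 g, (c) 76.02 g

Moles of C3H8 = 85.98 g ÷ 44.09 g/mol = 1.9501 mol
Moles of O2 = 36.16 g ÷ 32.0 g/mol = 1.13 mol
Moles ÷ coefficient: C3H8: 1.9501/1 = 1.95, O2: 1.13/5 = 0.226
(a) O2 has the smaller value, so O2 is the limiting reagent.
(b) Moles of CO2 = 1.13 mol O2 × (3/5) = 0.678 mol; mass = 0.678 mol × 44.01 g/mol = 29.84 g
(c) C3H8 consumed = 1.13 × (1/5) = 0.226 mol; remaining = 1.9501 − 0.226 = 1.7241 mol; mass = 1.7241 mol × 44.09 g/mol = 76.02 g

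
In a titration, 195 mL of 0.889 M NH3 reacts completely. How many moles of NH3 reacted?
Moles = Molarity × Volume (L)
Moles = 0.889 M × 0.195 L = 0.1734 mol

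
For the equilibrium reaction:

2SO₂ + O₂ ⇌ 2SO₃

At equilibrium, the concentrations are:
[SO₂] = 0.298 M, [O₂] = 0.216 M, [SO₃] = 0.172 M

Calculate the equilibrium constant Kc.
K_c = 1.5423

Kc = ([SO₃]^2) / ([SO₂]^2 × [O₂])
   = ((0.172)^2) / ((0.298)^2·(0.216))
   = 0.029584 / 0.019182 = 1.5423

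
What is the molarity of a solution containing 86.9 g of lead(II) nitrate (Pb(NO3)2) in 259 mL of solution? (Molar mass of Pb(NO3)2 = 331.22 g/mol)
Moles of Pb(NO3)2 = 86.9 g ÷ 331.22 g/mol = 0.262363 mol
Volume = 259 mL = 0.259 L
Molarity = 0.262363 mol ÷ 0.259 L = 1.013 M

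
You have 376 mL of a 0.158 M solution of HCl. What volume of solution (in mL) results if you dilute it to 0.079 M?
Using M₁V₁ = M₂V₂:
0.158 × 376 = 0.079 × V₂
V₂ = (0.158 × 376) / 0.079 = 752 mL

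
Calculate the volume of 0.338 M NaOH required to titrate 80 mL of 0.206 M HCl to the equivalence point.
V_{base} = 48.8 mL

At equivalence: moles acid = moles base.
moles HCl = 0.206 M × 0.08 L = 0.01648 mol
V_NaOH = 0.01648 mol ÷ 0.338 M = 0.04876 L = 48.8 mL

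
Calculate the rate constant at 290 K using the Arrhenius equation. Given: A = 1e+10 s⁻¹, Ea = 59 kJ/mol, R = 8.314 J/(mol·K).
2.36e-01 s⁻¹

k = A·exp(-Ea/(R·T)) = 1e+10·exp(-59000/(8.314·290)) = 1e+10·exp(-24.4706) = 1e+10·2.3581e-11 = 2.36e-01 s⁻¹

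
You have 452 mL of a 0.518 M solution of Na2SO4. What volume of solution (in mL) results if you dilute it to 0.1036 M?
Using M₁V₁ = M₂V₂:
0.518 × 452 = 0.1036 × V₂
V₂ = (0.518 × 452) / 0.1036 = 2260 mL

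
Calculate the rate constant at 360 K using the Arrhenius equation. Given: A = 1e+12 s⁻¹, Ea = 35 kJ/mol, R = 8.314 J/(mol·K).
8.35e+06 s⁻¹

k = A·exp(-Ea/(R·T)) = 1e+12·exp(-35000/(8.314·360)) = 1e+12·exp(-11.6938) = 1e+12·8.3454e-06 = 8.35e+06 s⁻¹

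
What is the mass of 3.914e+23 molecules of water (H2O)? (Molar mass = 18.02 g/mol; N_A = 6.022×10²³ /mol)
Moles = 3.914e+23 ÷ 6.022×10²³ = 0.64995 mol
Mass = 0.64995 mol × 18.02 g/mol = 11.71 g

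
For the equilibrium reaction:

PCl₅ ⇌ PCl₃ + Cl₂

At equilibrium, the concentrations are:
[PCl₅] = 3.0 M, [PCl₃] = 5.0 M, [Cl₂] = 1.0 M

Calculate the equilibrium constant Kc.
K_c = 1.6667

Kc = ([PCl₃] × [Cl₂]) / ([PCl₅])
   = ((5.0)·(1.0)) / ((3.0))
   = 5 / 3 = 1.6667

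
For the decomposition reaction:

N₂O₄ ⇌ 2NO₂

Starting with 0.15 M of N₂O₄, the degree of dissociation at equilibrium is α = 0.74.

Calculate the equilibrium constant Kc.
K_c = 1.2637

x = α·[A]₀ = 0.74 × 0.15 = 0.111 M dissociated.
At eq: [N₂O₄] = 0.15 − 0.111 = 0.039 M; [NO₂] = 2x = 0.222 M.
Kc = [NO₂]²/[N₂O₄] = (0.222)²/0.039 = 1.264.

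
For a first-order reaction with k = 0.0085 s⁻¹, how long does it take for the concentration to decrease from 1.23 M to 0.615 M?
81.55 s

From ln[A] = ln[A]₀ - k·t: t = ln([A]₀/[A])/k = ln(1.23/0.615)/0.0085 = ln(2.0000)/0.0085 = 0.6931/0.0085 = 81.55 s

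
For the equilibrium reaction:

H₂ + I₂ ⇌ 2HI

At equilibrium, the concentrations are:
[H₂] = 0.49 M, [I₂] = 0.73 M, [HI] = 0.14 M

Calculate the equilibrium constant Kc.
K_c = 0.0548

Kc = ([HI]^2) / ([H₂] × [I₂])
   = ((0.14)^2) / ((0.49)·(0.73))
   = 0.0196 / 0.3577 = 0.0548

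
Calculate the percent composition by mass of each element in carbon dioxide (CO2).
C: 27.29%, O: 72.71%

Molar mass of CO2 = 44.01 g/mol
% C = (1 × 12.01) / 44.01 × 100% = 12.01 / 44.01 × 100% = 27.29%
% O = (2 × 16.0) / 44.01 × 100% = 32 / 44.01 × 100% = 72.71%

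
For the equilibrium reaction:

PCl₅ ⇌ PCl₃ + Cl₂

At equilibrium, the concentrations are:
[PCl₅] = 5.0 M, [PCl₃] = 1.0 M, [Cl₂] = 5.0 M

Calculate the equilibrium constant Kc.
K_c = 1.0000

Kc = ([PCl₃] × [Cl₂]) / ([PCl₅])
   = ((1.0)·(5.0)) / ((5.0))
   = 5 / 5 = 1.0000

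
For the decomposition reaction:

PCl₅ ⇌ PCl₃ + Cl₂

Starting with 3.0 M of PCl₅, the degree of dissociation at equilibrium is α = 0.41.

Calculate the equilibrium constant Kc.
K_c = 0.8547

x = α·[A]₀ = 0.41 × 3.0 = 1.23 M dissociated.
At eq: [PCl₅] = 3.0 − 1.23 = 1.77 M; [PCl₃] = [Cl₂] = x = 1.23 M.
Kc = [PCl₃][Cl₂]/[PCl₅] = (1.23)²/1.77 = 0.8547.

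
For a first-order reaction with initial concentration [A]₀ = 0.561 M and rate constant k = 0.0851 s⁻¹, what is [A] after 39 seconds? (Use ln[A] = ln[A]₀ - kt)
0.0203 M

ln[A] = ln[A]₀ - k·t = ln(0.561) - (0.0851)·(39) = -0.5780 - 3.3189 = -3.8969
[A] = e^(-3.8969) = 0.0203 M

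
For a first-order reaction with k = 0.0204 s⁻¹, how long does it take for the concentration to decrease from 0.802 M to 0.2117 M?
65.29 s

From ln[A] = ln[A]₀ - k·t: t = ln([A]₀/[A])/k = ln(0.802/0.2117)/0.0204 = ln(3.7884)/0.0204 = 1.3319/0.0204 = 65.29 s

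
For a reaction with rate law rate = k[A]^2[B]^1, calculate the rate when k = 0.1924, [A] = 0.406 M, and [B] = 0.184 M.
0.005835 M/s

rate = k·[A]^2·[B]^1 = 0.1924·(0.406)^2·(0.184)^1 = 0.1924·0.164836·0.184 = 0.005835 M/s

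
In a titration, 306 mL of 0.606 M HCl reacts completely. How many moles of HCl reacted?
Moles = Molarity × Volume (L)
Moles = 0.606 M × 0.306 L = 0.1854 mol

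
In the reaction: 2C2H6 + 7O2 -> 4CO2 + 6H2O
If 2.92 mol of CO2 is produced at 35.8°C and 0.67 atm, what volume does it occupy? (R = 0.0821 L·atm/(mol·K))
T = 35.8°C + 273.15 = 308.95 K
V = nRT/P = (2.92 × 0.0821 × 308.95) / 0.67
V = 110.55 L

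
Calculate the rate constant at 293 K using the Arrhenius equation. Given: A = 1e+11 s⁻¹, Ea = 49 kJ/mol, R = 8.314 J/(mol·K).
1.84e+02 s⁻¹

k = A·exp(-Ea/(R·T)) = 1e+11·exp(-49000/(8.314·293)) = 1e+11·exp(-20.1149) = 1e+11·1.8374e-09 = 1.84e+02 s⁻¹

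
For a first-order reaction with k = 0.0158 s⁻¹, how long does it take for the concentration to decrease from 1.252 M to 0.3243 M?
85.50 s

From ln[A] = ln[A]₀ - k·t: t = ln([A]₀/[A])/k = ln(1.252/0.3243)/0.0158 = ln(3.8606)/0.0158 = 1.3508/0.0158 = 85.50 s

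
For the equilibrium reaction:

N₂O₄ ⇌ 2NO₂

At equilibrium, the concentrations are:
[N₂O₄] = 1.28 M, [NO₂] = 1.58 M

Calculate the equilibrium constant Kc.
K_c = 1.9503

Kc = ([NO₂]^2) / ([N₂O₄])
   = ((1.58)^2) / ((1.28))
   = 2.4964 / 1.28 = 1.9503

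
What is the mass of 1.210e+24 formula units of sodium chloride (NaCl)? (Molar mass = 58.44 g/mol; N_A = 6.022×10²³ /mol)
Moles = 1.210e+24 ÷ 6.022×10²³ = 2.0093 mol
Mass = 2.0093 mol × 58.44 g/mol = 117.4 g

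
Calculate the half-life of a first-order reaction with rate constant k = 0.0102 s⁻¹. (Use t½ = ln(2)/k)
67.96 s

t½ = ln(2)/k = 0.6931/0.0102 = 67.96 s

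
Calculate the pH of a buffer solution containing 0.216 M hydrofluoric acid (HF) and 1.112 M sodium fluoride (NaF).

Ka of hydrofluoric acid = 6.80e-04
pH = 3.88

pKa = -log(6.80e-04) = 3.17. pH = pKa + log([A⁻]/[HA]) = 3.17 + log(1.112/0.216)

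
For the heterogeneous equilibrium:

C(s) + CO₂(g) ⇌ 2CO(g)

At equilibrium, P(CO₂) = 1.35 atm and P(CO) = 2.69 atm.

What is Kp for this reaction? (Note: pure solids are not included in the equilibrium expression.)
K_p = 5.360

Solid C is excluded.
Kp = P(CO)²/P(CO₂) = (2.69)²/1.35 = 7.236/1.35 = 5.360.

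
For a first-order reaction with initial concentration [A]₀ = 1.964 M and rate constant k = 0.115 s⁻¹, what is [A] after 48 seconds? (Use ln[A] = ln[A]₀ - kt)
0.0079 M

ln[A] = ln[A]₀ - k·t = ln(1.964) - (0.115)·(48) = 0.6750 - 5.5200 = -4.8450
[A] = e^(-4.8450) = 0.0079 M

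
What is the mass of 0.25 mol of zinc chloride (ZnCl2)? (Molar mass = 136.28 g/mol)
Mass = 0.25 mol × 136.28 g/mol = 34.07 g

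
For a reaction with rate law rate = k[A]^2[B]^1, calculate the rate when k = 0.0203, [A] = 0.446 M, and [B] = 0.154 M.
0.0006219 M/s

rate = k·[A]^2·[B]^1 = 0.0203·(0.446)^2·(0.154)^1 = 0.0203·0.198916·0.154 = 0.0006219 M/s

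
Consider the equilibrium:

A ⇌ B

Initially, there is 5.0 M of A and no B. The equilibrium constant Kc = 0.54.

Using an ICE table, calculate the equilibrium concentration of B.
[B] = 1.753 M

ICE: [A] = 5.0 − x, [B] = x.
Kc = x/(5.0 − x) = 0.54 ⇒ x = 0.54·5.0/(1 + 0.54) = 2.7/1.54 = 1.753.
[B] = x = 1.753 M.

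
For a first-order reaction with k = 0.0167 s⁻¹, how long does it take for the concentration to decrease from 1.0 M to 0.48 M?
43.95 s

From ln[A] = ln[A]₀ - k·t: t = ln([A]₀/[A])/k = ln(1.0/0.48)/0.0167 = ln(2.0833)/0.0167 = 0.7340/0.0167 = 43.95 s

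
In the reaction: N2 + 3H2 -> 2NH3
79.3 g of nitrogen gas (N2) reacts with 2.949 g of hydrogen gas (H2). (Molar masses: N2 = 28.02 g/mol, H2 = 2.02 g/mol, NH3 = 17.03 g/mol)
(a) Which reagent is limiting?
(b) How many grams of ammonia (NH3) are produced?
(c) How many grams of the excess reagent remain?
(a) H2, (b) 16.57 g, (c) 65.66 g

Moles of N2 = 79.3 g ÷ 28.02 g/mol = 2.83012 mol
Moles of H2 = 2.949 g ÷ 2.02 g/mol = 1.4599 mol
Moles ÷ coefficient: N2: 2.83012/1 = 2.83, H2: 1.4599/3 = 0.4866
(a) H2 has the smaller value, so H2 is the limiting reagent.
(b) Moles of NH3 = 1.4599 mol H2 × (2/3) = 0.973267 mol; mass = 0.973267 mol × 17.03 g/mol = 16.57 g
(c) N2 consumed = 1.4599 × (1/3) = 0.486634 mol; remaining = 2.83012 − 0.486634 = 2.34349 mol; mass = 2.34349 mol × 28.02 g/mol = 65.66 g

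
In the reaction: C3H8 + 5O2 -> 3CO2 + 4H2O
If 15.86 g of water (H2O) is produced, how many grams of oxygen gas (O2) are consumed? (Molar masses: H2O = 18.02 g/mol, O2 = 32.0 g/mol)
Moles of H2O = 15.86 g ÷ 18.02 g/mol = 0.880133 mol
Mole ratio: 5 mol O2 / 4 mol H2O
Moles of O2 = 0.880133 × (5/4) = 1.10017 mol
Mass of O2 = 1.10017 mol × 32.0 g/mol = 35.21 g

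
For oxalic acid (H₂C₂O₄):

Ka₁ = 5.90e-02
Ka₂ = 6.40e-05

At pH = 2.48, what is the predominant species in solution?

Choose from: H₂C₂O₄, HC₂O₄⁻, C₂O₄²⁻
HC₂O₄⁻

pKa1 = 1.23, pKa2 = 4.19. Each pKa is the crossover between adjacent species; pH = 2.48 lies in the region where HC₂O₄⁻ predominates.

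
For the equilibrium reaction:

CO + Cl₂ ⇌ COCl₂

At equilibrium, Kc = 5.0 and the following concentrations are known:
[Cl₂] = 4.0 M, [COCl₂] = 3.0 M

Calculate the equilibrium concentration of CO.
[CO] = 0.1500 M

Kc = ([COCl₂]) / ([CO] × [Cl₂]) = 5.0
[CO]^1 = (product terms)/(Kc · other reactant terms) = 3 / (5.0 · 4) = 0.15
[CO] = 0.1500 M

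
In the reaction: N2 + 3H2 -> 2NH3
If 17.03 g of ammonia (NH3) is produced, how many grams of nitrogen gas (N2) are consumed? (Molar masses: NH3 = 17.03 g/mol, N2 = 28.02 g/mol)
Moles of NH3 = 17.03 g ÷ 17.03 g/mol = 1 mol
Mole ratio: 1 mol N2 / 2 mol NH3
Moles of N2 = 1 × (1/2) = 0.5 mol
Mass of N2 = 0.5 mol × 28.02 g/mol = 14.01 g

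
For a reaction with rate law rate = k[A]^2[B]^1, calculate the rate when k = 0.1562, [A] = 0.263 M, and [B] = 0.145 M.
0.001567 M/s

rate = k·[A]^2·[B]^1 = 0.1562·(0.263)^2·(0.145)^1 = 0.1562·0.069169·0.145 = 0.001567 M/s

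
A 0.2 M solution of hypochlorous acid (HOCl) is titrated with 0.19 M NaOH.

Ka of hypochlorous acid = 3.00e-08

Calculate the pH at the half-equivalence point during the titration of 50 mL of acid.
pH = pKa = 7.52

At the half-equivalence point, [HA] = [A⁻], so by Henderson–Hasselbalch pH = pKa + log(1) = pKa.
pKa = −log(3.00e-08) = 7.52.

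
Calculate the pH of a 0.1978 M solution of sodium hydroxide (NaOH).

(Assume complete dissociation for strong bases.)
pH = 13.30

[OH⁻] = 0.1978 M for strong base. pOH = -log[OH⁻] = 0.70, pH = 14 - pOH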